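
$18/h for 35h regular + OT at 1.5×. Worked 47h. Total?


Regular: 35h × $18 = $630.00
Overtime: 47 - 35 = 12h
OT pay: 12h × $18 × 1.5 = $324.00
Total = $630.00 + $324.00 = $954.00

$954.00


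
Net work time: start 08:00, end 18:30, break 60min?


9h 30m (570 minutes)

Total time = (18×60+30) - (8×60+0)
= 1110 - 480 = 630 min
Minus break: 630 - 60 = 570 min
= 9h 30m


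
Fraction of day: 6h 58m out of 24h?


Total minutes: 6×60 + 58 = 418
Day = 24×60 = 1440 minutes
Fraction = 418/1440 ≈ 0.2903
As a percentage: 418/1440 × 100 ≈ 29.03%

0.2903 (29.03%)


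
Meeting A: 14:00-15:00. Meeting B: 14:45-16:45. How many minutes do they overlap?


15 minutes

Meeting A: 840-900 (in minutes from midnight)
Meeting B: 885-1005
Overlap start = max(840, 885) = 885
Overlap end = min(900, 1005) = 900
Overlap = max(0, 900 - 885) = 15 min


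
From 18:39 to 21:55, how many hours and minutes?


End time in minutes: 21×60 + 55 = 1315
Start time in minutes: 18×60 + 39 = 1119
Difference = 1315 - 1119 = 196 minutes
= 3 hours 16 minutes

3h 16m


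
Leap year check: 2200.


No

Rules: divisible by 4 AND (not by 100 OR by 400)
2200 ÷ 4 = 550 exactly → divisible by 4
2200 ÷ 100 = 22 exactly → divisible by 100
2200 ÷ 400 = 5 remainder 200 → not divisible by 400
Divisible by 100 but not by 400 → not a leap year


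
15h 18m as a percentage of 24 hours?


0.6375 (63.75%)

Total minutes: 15×60 + 18 = 918
Day = 24×60 = 1440 minutes
Fraction = 918/1440 = 0.6375
As a percentage: 918/1440 × 100 = 63.75%


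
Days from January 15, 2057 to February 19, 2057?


From January 15, 2057 to February 19, 2057
Rest of January 2057: 31 - 15 = 16
Days into February 2057: 19
Total = 16 + 19 = 35 days

35 days


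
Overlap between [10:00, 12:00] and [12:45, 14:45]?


Meeting A: 600-720 (in minutes from midnight)
Meeting B: 765-885
Overlap start = max(600, 765) = 765
Overlap end = min(720, 885) = 720
Overlap = max(0, 720 - 765) = 0 min

0 minutes


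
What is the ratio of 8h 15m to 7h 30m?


11:10 (1.10)

Duration 1: 495 minutes
Duration 2: 450 minutes
Ratio = 495:450
GCD = 45
Simplified = 11:10
As a decimal: 11/10 = 1.10


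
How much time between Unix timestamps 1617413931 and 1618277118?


863187 seconds (239.8 hours / 9.99 days)

Difference = 1618277118 - 1617413931 = 863187 seconds
In hours: 863187 / 3600 ≈ 239.8
In days: 863187 / 86400 ≈ 9.99


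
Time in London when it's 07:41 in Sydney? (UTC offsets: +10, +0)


Time difference = UTC+0 - UTC+10 = -10 hours
New hour = (7 -10) mod 24
= -3 mod 24 = 21
Minutes unchanged → 21:41; -3 < 0 → previous day

21:41 (previous day)


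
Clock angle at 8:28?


Hour hand = 8×30 + 28×0.5 = 254.0°
Minute hand = 28×6 = 168°
Difference = |254.0 - 168| = 86.0°

86.0°


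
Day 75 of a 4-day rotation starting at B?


Shift D

Shifts: A, B, C, D
Start: B (index 1)
Day 75: (1 + 75 - 1) mod 4
= 75 mod 4
= 3
Index 3 → shift D


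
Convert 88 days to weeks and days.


Weeks: 88 ÷ 7 = 12 remainder 4

12 weeks 4 days


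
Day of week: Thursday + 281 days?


Start: Thursday (index 3)
(3 + 281) mod 7
= 284 mod 7
= 4
Index 4 → Friday

Friday


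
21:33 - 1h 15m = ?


20:18

Start: 1293 minutes from midnight
Subtract: 75 minutes
Remaining: 1293 - 75 = 1218
Hours: 20, Minutes: 18


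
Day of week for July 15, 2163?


Friday

Zeller's congruence:
q=15, m=7, k=63, j=21
h = (15 + ⌊13×8/5⌋ + 63 + ⌊63/4⌋ + ⌊21/4⌋ - 2×21) mod 7
= (15 + 20 + 63 + 15 + 5 - 42) mod 7
= 76 mod 7 = 6
h=6 → Friday


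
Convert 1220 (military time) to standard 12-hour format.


Hour: 12
12 → 12 PM (noon)

12:20 PM


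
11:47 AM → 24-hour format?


11:47

Input: 11:47 AM
AM hour stays: 11


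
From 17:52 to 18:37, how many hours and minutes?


0h 45m

End time in minutes: 18×60 + 37 = 1117
Start time in minutes: 17×60 + 52 = 1072
Difference = 1117 - 1072 = 45 minutes
= 0 hours 45 minutes


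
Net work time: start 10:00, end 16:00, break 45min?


5h 15m (315 minutes)

Total time = (16×60+0) - (10×60+0)
= 960 - 600 = 360 min
Minus break: 360 - 45 = 315 min
= 5h 15m


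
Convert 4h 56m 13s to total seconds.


17773 seconds

Hours: 4 × 3600 = 14400
Minutes: 56 × 60 = 3360
Seconds: 13
Total = 14400 + 3360 + 13 = 17773


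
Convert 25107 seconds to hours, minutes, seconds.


Hours: 25107 ÷ 3600 = 6 remainder 3507
Minutes: 3507 ÷ 60 = 58 remainder 27
Seconds: 27

6h 58m 27s


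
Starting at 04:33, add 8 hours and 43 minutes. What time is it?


Start: 273 minutes from midnight
Add: 523 minutes
Total: 796 minutes
Hours: 796 ÷ 60 = 13 remainder 16

13:16


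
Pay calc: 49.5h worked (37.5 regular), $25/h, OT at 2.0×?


$1537.50

Regular: 37.5h × $25 = $937.50
Overtime: 49.5 - 37.5 = 12.0h
OT pay: 12.0h × $25 × 2.0 = $600.00
Total = $937.50 + $600.00 = $1537.50


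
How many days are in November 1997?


30 days

Month: November (month 11)
November has 30 days


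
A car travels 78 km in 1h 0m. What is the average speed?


78.0 km/h

Distance: 78 km
Time: 1 hours
Speed = 78 / 1 = 78.0 km/h


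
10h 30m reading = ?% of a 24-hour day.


43.8%

Time: 630 minutes
Day: 1440 minutes
Percentage = (630/1440) × 100 ≈ 43.8%


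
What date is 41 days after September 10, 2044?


October 21, 2044

Start: September 10, 2044
Add 41 days
September 10 → October 1: 30 - 10 + 1 = 21 days (41 - 21 = 20 left)
October 1 + 20 = October 21, 2044


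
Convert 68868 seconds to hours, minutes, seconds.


Hours: 68868 ÷ 3600 = 19 remainder 468
Minutes: 468 ÷ 60 = 7 remainder 48
Seconds: 48

19h 7m 48s


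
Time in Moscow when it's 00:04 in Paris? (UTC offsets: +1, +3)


02:04

Time difference = UTC+3 - UTC+1 = +2 hours
New hour = (0 + 2) mod 24
= 2 mod 24 = 2
Minutes unchanged → 02:04


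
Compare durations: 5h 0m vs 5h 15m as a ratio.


20:21 (0.95)

Duration 1: 300 minutes
Duration 2: 315 minutes
Ratio = 300:315
GCD = 15
Simplified = 20:21
As a decimal: 20/21 ≈ 0.95


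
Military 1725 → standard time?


Hour: 17
17 - 12 = 5 → PM

5:25 PM


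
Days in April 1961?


Month: April (month 4)
April has 30 days

30 days


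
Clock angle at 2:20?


Hour hand = 2×30 + 20×0.5 = 70.0°
Minute hand = 20×6 = 120°
Difference = |70.0 - 120| = 50.0°

50.0°


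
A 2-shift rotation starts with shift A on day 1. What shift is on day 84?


Shift B

Shifts: A, B
Start: A (index 0)
Day 84: (0 + 84 - 1) mod 2
= 83 mod 2
= 1
Index 1 → shift B


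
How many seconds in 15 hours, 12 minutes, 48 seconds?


Hours: 15 × 3600 = 54000
Minutes: 12 × 60 = 720
Seconds: 48
Total = 54000 + 720 + 48 = 54768

54768 seconds


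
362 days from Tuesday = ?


Start: Tuesday (index 1)
(1 + 362) mod 7
= 363 mod 7
= 6
Index 6 → Sunday

Sunday


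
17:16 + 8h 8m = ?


01:24 (next day)

Start: 1036 minutes from midnight
Add: 488 minutes
Total: 1524 minutes
Hours: 1524 ÷ 60 = 25 remainder 24
25 ≥ 24 → 25 - 24 = 1 (next day)


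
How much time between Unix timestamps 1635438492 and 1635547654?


109162 seconds (30.3 hours / 1.26 days)

Difference = 1635547654 - 1635438492 = 109162 seconds
In hours: 109162 / 3600 ≈ 30.3
In days: 109162 / 86400 ≈ 1.26


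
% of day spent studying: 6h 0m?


Time: 360 minutes
Day: 1440 minutes
Percentage = (360/1440) × 100 = 25.0%

25.0%


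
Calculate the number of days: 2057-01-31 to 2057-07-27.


From January 31, 2057 to July 27, 2057
Rest of January 2057: 31 - 31 = 0
Full months: February 2057 28, March 31, April 30, May 31, June 30
Days into July 2057: 27
Total = 0 + 28 + 31 + 30 + 31 + 30 + 27 = 177 days

177 days


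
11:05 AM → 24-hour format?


11:05

Input: 11:05 AM
AM hour stays: 11


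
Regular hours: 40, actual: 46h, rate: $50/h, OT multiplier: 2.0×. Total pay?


$2600.00

Regular: 40h × $50 = $2000.00
Overtime: 46 - 40 = 6h
OT pay: 6h × $50 × 2.0 = $600.00
Total = $2000.00 + $600.00 = $2600.00


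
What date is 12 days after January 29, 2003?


February 10, 2003

Start: January 29, 2003
Add 12 days
January 29 → February 1: 31 - 29 + 1 = 3 days (12 - 3 = 9 left)
February 1 + 9 = February 10, 2003


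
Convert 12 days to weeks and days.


1 weeks 5 days

Weeks: 12 ÷ 7 = 1 remainder 5


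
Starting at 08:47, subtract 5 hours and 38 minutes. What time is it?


03:09

Start: 527 minutes from midnight
Subtract: 338 minutes
Remaining: 527 - 338 = 189
Hours: 3, Minutes: 9


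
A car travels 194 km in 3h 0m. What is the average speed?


Distance: 194 km
Time: 3 hours
Speed = 194 / 3 ≈ 64.7 km/h

64.7 km/h


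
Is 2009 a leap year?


Rules: divisible by 4 AND (not by 100 OR by 400)
2009 ÷ 4 = 502 remainder 1 → not divisible by 4
Not divisible by 4 → not a leap year

No


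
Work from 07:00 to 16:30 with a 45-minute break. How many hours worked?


Total time = (16×60+30) - (7×60+0)
= 990 - 420 = 570 min
Minus break: 570 - 45 = 525 min
= 8h 45m

8h 45m (525 minutes)


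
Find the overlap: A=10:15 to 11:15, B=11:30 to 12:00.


0 minutes

Meeting A: 615-675 (in minutes from midnight)
Meeting B: 690-720
Overlap start = max(615, 690) = 690
Overlap end = min(675, 720) = 675
Overlap = max(0, 675 - 690) = 0 min


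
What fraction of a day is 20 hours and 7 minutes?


0.8382 (83.82%)

Total minutes: 20×60 + 7 = 1207
Day = 24×60 = 1440 minutes
Fraction = 1207/1440 ≈ 0.8382
As a percentage: 1207/1440 × 100 ≈ 83.82%


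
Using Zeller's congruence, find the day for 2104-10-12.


Sunday

Zeller's congruence:
q=12, m=10, k=4, j=21
h = (12 + ⌊13×11/5⌋ + 4 + ⌊4/4⌋ + ⌊21/4⌋ - 2×21) mod 7
= (12 + 28 + 4 + 1 + 5 - 42) mod 7
= 8 mod 7 = 1
h=1 → Sunday


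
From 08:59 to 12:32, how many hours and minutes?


End time in minutes: 12×60 + 32 = 752
Start time in minutes: 8×60 + 59 = 539
Difference = 752 - 539 = 213 minutes
= 3 hours 33 minutes

3h 33m


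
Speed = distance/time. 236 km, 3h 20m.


70.8 km/h

Distance: 236 km
Time: 3h 20m = 200 min = 200/60 = 10/3 hours
Speed = 236 ÷ (10/3) = 236 × 3 / 10 = 708/10 = 70.8 km/h


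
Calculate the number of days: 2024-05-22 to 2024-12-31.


223 days

From May 22, 2024 to December 31, 2024
Rest of May 2024: 31 - 22 = 9
Full months: June 30, July 31, August 31, September 30, October 31, November 30
Days into December 2024: 31
Total = 9 + 30 + 31 + 31 + 30 + 31 + 30 + 31 = 223 days


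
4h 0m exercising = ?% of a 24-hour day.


Time: 240 minutes
Day: 1440 minutes
Percentage = (240/1440) × 100 ≈ 16.7%

16.7%


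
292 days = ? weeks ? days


Weeks: 292 ÷ 7 = 41 remainder 5

41 weeks 5 days


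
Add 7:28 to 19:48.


03:16 (next day)

Start: 1188 minutes from midnight
Add: 448 minutes
Total: 1636 minutes
Hours: 1636 ÷ 60 = 27 remainder 16
27 ≥ 24 → 27 - 24 = 3 (next day)


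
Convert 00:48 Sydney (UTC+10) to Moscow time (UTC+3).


Time difference = UTC+3 - UTC+10 = -7 hours
New hour = (0 -7) mod 24
= -7 mod 24 = 17
Minutes unchanged → 17:48; -7 < 0 → previous day

17:48 (previous day)


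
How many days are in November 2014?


30 days

Month: November (month 11)
November has 30 days


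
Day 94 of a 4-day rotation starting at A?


Shift B

Shifts: A, B, C, D
Start: A (index 0)
Day 94: (0 + 94 - 1) mod 4
= 93 mod 4
= 1
Index 1 → shift B


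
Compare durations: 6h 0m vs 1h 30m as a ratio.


Duration 1: 360 minutes
Duration 2: 90 minutes
Ratio = 360:90
GCD = 90
Simplified = 4:1
As a decimal: 4/1 = 4.00

4:1 (4.00)


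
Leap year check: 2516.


Rules: divisible by 4 AND (not by 100 OR by 400)
2516 ÷ 4 = 629 exactly → divisible by 4
2516 ÷ 100 = 25 remainder 16 → not divisible by 100
Divisible by 4 but not by 100 → leap year

Yes


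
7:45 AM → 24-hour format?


Input: 7:45 AM
AM hour stays: 7

07:45


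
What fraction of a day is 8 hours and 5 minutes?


0.3368 (33.68%)

Total minutes: 8×60 + 5 = 485
Day = 24×60 = 1440 minutes
Fraction = 485/1440 ≈ 0.3368
As a percentage: 485/1440 × 100 ≈ 33.68%


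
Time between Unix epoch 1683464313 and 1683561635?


Difference = 1683561635 - 1683464313 = 97322 seconds
In hours: 97322 / 3600 ≈ 27.0
In days: 97322 / 86400 ≈ 1.13

97322 seconds (27.0 hours / 1.13 days)


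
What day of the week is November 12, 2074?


Monday

Zeller's congruence:
q=12, m=11, k=74, j=20
h = (12 + ⌊13×12/5⌋ + 74 + ⌊74/4⌋ + ⌊20/4⌋ - 2×20) mod 7
= (12 + 31 + 74 + 18 + 5 - 40) mod 7
= 100 mod 7 = 2
h=2 → Monday


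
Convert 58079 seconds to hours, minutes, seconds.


16h 7m 59s

Hours: 58079 ÷ 3600 = 16 remainder 479
Minutes: 479 ÷ 60 = 7 remainder 59
Seconds: 59


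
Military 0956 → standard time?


9:56 AM

Hour: 9
9 < 12 → AM


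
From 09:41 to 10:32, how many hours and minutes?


0h 51m

End time in minutes: 10×60 + 32 = 632
Start time in minutes: 9×60 + 41 = 581
Difference = 632 - 581 = 51 minutes
= 0 hours 51 minutes


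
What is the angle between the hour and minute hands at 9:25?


132.5°

Hour hand = 9×30 + 25×0.5 = 282.5°
Minute hand = 25×6 = 150°
Difference = |282.5 - 150| = 132.5°


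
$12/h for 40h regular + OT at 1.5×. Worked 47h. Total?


Regular: 40h × $12 = $480.00
Overtime: 47 - 40 = 7h
OT pay: 7h × $12 × 1.5 = $126.00
Total = $480.00 + $126.00 = $606.00

$606.00


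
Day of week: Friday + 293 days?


Thursday

Start: Friday (index 4)
(4 + 293) mod 7
= 297 mod 7
= 3
Index 3 → Thursday


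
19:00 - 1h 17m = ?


Start: 1140 minutes from midnight
Subtract: 77 minutes
Remaining: 1140 - 77 = 1063
Hours: 17, Minutes: 43

17:43


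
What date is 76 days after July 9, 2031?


Start: July 9, 2031
Add 76 days
July 9 → August 1: 31 - 9 + 1 = 23 days (76 - 23 = 53 left)
August 1 → September 1: 31 - 1 + 1 = 31 days (53 - 31 = 22 left)
September 1 + 22 = September 23, 2031

September 23, 2031


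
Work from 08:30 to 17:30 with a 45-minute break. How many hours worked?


Total time = (17×60+30) - (8×60+30)
= 1050 - 510 = 540 min
Minus break: 540 - 45 = 495 min
= 8h 15m

8h 15m (495 minutes)


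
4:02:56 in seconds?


14576 seconds

Hours: 4 × 3600 = 14400
Minutes: 2 × 60 = 120
Seconds: 56
Total = 14400 + 120 + 56 = 14576


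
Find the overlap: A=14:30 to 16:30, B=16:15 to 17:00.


Meeting A: 870-990 (in minutes from midnight)
Meeting B: 975-1020
Overlap start = max(870, 975) = 975
Overlap end = min(990, 1020) = 990
Overlap = max(0, 990 - 975) = 15 min

15 minutes


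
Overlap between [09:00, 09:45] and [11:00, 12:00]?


Meeting A: 540-585 (in minutes from midnight)
Meeting B: 660-720
Overlap start = max(540, 660) = 660
Overlap end = min(585, 720) = 585
Overlap = max(0, 585 - 660) = 0 min

0 minutes


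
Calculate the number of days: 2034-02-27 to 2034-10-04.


From February 27, 2034 to October 4, 2034
Rest of February 2034: 28 - 27 = 1
Full months: March 31, April 30, May 31, June 30, July 31, August 31, September 30
Days into October 2034: 4
Total = 1 + 31 + 30 + 31 + 30 + 31 + 31 + 30 + 4 = 219 days

219 days


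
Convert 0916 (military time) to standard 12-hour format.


Hour: 9
9 < 12 → AM

9:16 AM


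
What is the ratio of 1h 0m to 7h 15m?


Duration 1: 60 minutes
Duration 2: 435 minutes
Ratio = 60:435
GCD = 15
Simplified = 4:29
As a decimal: 4/29 ≈ 0.14

4:29 (0.14)


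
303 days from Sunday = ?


Tuesday

Start: Sunday (index 6)
(6 + 303) mod 7
= 309 mod 7
= 1
Index 1 → Tuesday


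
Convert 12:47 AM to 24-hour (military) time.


Input: 12:47 AM
12 AM → 00 (midnight)

00:47


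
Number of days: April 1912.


30 days

Month: April (month 4)
April has 30 days


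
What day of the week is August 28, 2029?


Tuesday

Zeller's congruence:
q=28, m=8, k=29, j=20
h = (28 + ⌊13×9/5⌋ + 29 + ⌊29/4⌋ + ⌊20/4⌋ - 2×20) mod 7
= (28 + 23 + 29 + 7 + 5 - 40) mod 7
= 52 mod 7 = 3
h=3 → Tuesday


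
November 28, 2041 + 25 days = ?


December 23, 2041

Start: November 28, 2041
Add 25 days
November 28 → December 1: 30 - 28 + 1 = 3 days (25 - 3 = 22 left)
December 1 + 22 = December 23, 2041


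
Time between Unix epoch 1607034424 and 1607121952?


Difference = 1607121952 - 1607034424 = 87528 seconds
In hours: 87528 / 3600 ≈ 24.3
In days: 87528 / 86400 ≈ 1.01

87528 seconds (24.3 hours / 1.01 days)


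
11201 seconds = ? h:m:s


3h 6m 41s

Hours: 11201 ÷ 3600 = 3 remainder 401
Minutes: 401 ÷ 60 = 6 remainder 41
Seconds: 41


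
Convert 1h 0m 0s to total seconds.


3600 seconds

Hours: 1 × 3600 = 3600
Minutes: 0 × 60 = 0
Seconds: 0
Total = 3600 + 0 + 0 = 3600


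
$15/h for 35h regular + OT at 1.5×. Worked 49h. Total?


Regular: 35h × $15 = $525.00
Overtime: 49 - 35 = 14h
OT pay: 14h × $15 × 1.5 = $315.00
Total = $525.00 + $315.00 = $840.00

$840.00


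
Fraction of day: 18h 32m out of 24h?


Total minutes: 18×60 + 32 = 1112
Day = 24×60 = 1440 minutes
Fraction = 1112/1440 ≈ 0.7722
As a percentage: 1112/1440 × 100 ≈ 77.22%

0.7722 (77.22%)


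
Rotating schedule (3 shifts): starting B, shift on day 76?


Shift B

Shifts: A, B, C
Start: B (index 1)
Day 76: (1 + 76 - 1) mod 3
= 76 mod 3
= 1
Index 1 → shift B


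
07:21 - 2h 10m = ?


Start: 441 minutes from midnight
Subtract: 130 minutes
Remaining: 441 - 130 = 311
Hours: 5, Minutes: 11

05:11


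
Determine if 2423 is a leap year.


No

Rules: divisible by 4 AND (not by 100 OR by 400)
2423 ÷ 4 = 605 remainder 3 → not divisible by 4
Not divisible by 4 → not a leap year


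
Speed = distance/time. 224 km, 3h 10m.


70.7 km/h

Distance: 224 km
Time: 3h 10m = 190 min = 190/60 = 19/6 hours
Speed = 224 ÷ (19/6) = 224 × 6 / 19 = 1344/19 ≈ 70.7 km/h


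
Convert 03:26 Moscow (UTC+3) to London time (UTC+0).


Time difference = UTC+0 - UTC+3 = -3 hours
New hour = (3 -3) mod 24
= 0 mod 24 = 0
Minutes unchanged → 00:26

00:26


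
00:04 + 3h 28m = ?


Start: 4 minutes from midnight
Add: 208 minutes
Total: 212 minutes
Hours: 212 ÷ 60 = 3 remainder 32

03:32


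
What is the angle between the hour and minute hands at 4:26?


23.0°

Hour hand = 4×30 + 26×0.5 = 133.0°
Minute hand = 26×6 = 156°
Difference = |133.0 - 156| = 23.0°


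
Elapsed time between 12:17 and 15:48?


End time in minutes: 15×60 + 48 = 948
Start time in minutes: 12×60 + 17 = 737
Difference = 948 - 737 = 211 minutes
= 3 hours 31 minutes

3h 31m


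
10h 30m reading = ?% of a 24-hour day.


43.8%

Time: 630 minutes
Day: 1440 minutes
Percentage = (630/1440) × 100 ≈ 43.8%


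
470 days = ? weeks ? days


Weeks: 470 ÷ 7 = 67 remainder 1

67 weeks 1 days


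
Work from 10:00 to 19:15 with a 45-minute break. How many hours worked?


Total time = (19×60+15) - (10×60+0)
= 1155 - 600 = 555 min
Minus break: 555 - 45 = 510 min
= 8h 30m

8h 30m (510 minutes)


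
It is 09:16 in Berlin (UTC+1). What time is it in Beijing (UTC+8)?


16:16

Time difference = UTC+8 - UTC+1 = +7 hours
New hour = (9 + 7) mod 24
= 16 mod 24 = 16
Minutes unchanged → 16:16


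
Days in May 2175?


31 days

Month: May (month 5)
May has 31 days


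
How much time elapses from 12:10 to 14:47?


2h 37m

End time in minutes: 14×60 + 47 = 887
Start time in minutes: 12×60 + 10 = 730
Difference = 887 - 730 = 157 minutes
= 2 hours 37 minutes


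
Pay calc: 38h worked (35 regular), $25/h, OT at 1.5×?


$987.50

Regular: 35h × $25 = $875.00
Overtime: 38 - 35 = 3h
OT pay: 3h × $25 × 1.5 = $112.50
Total = $875.00 + $112.50 = $987.50


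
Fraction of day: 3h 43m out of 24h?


0.1549 (15.49%)

Total minutes: 3×60 + 43 = 223
Day = 24×60 = 1440 minutes
Fraction = 223/1440 ≈ 0.1549
As a percentage: 223/1440 × 100 ≈ 15.49%


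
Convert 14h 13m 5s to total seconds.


Hours: 14 × 3600 = 50400
Minutes: 13 × 60 = 780
Seconds: 5
Total = 50400 + 780 + 5 = 51185

51185 seconds


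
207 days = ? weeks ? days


Weeks: 207 ÷ 7 = 29 remainder 4

29 weeks 4 days


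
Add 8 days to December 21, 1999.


December 29, 1999

Start: December 21, 1999
Add 8 days
December 21 + 8 = December 29, 1999


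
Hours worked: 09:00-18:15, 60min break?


8h 15m (495 minutes)

Total time = (18×60+15) - (9×60+0)
= 1095 - 540 = 555 min
Minus break: 555 - 60 = 495 min
= 8h 15m


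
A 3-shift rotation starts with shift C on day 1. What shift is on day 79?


Shifts: A, B, C
Start: C (index 2)
Day 79: (2 + 79 - 1) mod 3
= 80 mod 3
= 2
Index 2 → shift C

Shift C


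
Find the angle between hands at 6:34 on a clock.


7.0°

Hour hand = 6×30 + 34×0.5 = 197.0°
Minute hand = 34×6 = 204°
Difference = |197.0 - 204| = 7.0°


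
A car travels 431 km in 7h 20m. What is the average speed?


58.8 km/h

Distance: 431 km
Time: 7h 20m = 440 min = 440/60 = 22/3 hours
Speed = 431 ÷ (22/3) = 431 × 3 / 22 = 1293/22 ≈ 58.8 km/h


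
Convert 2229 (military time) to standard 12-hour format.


10:29 PM

Hour: 22
22 - 12 = 10 → PM


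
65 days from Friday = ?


Start: Friday (index 4)
(4 + 65) mod 7
= 69 mod 7
= 6
Index 6 → Sunday

Sunday


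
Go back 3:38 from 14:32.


10:54

Start: 872 minutes from midnight
Subtract: 218 minutes
Remaining: 872 - 218 = 654
Hours: 10, Minutes: 54


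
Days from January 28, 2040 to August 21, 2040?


206 days

From January 28, 2040 to August 21, 2040
Rest of January 2040: 31 - 28 = 3
Full months: February 2040 29, March 31, April 30, May 31, June 30, July 31
Days into August 2040: 21
Total = 3 + 29 + 31 + 30 + 31 + 30 + 31 + 21 = 206 days


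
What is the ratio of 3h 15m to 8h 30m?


13:34 (0.38)

Duration 1: 195 minutes
Duration 2: 510 minutes
Ratio = 195:510
GCD = 15
Simplified = 13:34
As a decimal: 13/34 ≈ 0.38


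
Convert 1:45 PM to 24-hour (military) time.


Input: 1:45 PM
PM: 1 + 12 = 13

13:45


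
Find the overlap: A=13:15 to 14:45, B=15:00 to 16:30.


0 minutes

Meeting A: 795-885 (in minutes from midnight)
Meeting B: 900-990
Overlap start = max(795, 900) = 900
Overlap end = min(885, 990) = 885
Overlap = max(0, 885 - 900) = 0 min


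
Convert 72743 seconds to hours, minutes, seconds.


Hours: 72743 ÷ 3600 = 20 remainder 743
Minutes: 743 ÷ 60 = 12 remainder 23
Seconds: 23

20h 12m 23s


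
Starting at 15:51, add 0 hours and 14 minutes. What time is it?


Start: 951 minutes from midnight
Add: 14 minutes
Total: 965 minutes
Hours: 965 ÷ 60 = 16 remainder 5

16:05


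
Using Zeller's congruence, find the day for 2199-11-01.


Friday

Zeller's congruence:
q=1, m=11, k=99, j=21
h = (1 + ⌊13×12/5⌋ + 99 + ⌊99/4⌋ + ⌊21/4⌋ - 2×21) mod 7
= (1 + 31 + 99 + 24 + 5 - 42) mod 7
= 118 mod 7 = 6
h=6 → Friday


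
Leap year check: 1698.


No

Rules: divisible by 4 AND (not by 100 OR by 400)
1698 ÷ 4 = 424 remainder 2 → not divisible by 4
Not divisible by 4 → not a leap year


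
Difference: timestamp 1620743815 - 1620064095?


Difference = 1620743815 - 1620064095 = 679720 seconds
In hours: 679720 / 3600 ≈ 188.8
In days: 679720 / 86400 ≈ 7.87

679720 seconds (188.8 hours / 7.87 days)


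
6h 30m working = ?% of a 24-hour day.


Time: 390 minutes
Day: 1440 minutes
Percentage = (390/1440) × 100 ≈ 27.1%

27.1%


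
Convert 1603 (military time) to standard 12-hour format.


4:03 PM

Hour: 16
16 - 12 = 4 → PM


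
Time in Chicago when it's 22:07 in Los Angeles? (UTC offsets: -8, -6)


Time difference = UTC-6 - UTC-8 = +2 hours
New hour = (22 + 2) mod 24
= 24 mod 24 = 0
Minutes unchanged → 00:07; 24 ≥ 24 → next day

00:07 (next day)


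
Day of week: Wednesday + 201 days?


Monday

Start: Wednesday (index 2)
(2 + 201) mod 7
= 203 mod 7
= 0
Index 0 → Monday


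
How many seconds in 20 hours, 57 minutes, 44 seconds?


Hours: 20 × 3600 = 72000
Minutes: 57 × 60 = 3420
Seconds: 44
Total = 72000 + 3420 + 44 = 75464

75464 seconds


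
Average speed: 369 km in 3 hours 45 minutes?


98.4 km/h

Distance: 369 km
Time: 3h 45m = 225 min = 225/60 = 15/4 hours
Speed = 369 ÷ (15/4) = 369 × 4 / 15 = 1476/15 = 98.4 km/h


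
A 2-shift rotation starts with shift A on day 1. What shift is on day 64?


Shift B

Shifts: A, B
Start: A (index 0)
Day 64: (0 + 64 - 1) mod 2
= 63 mod 2
= 1
Index 1 → shift B


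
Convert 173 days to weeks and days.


24 weeks 5 days

Weeks: 173 ÷ 7 = 24 remainder 5


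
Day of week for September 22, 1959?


Zeller's congruence:
q=22, m=9, k=59, j=19
h = (22 + ⌊13×10/5⌋ + 59 + ⌊59/4⌋ + ⌊19/4⌋ - 2×19) mod 7
= (22 + 26 + 59 + 14 + 4 - 38) mod 7
= 87 mod 7 = 3
h=3 → Tuesday

Tuesday


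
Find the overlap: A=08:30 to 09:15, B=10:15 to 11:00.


Meeting A: 510-555 (in minutes from midnight)
Meeting B: 615-660
Overlap start = max(510, 615) = 615
Overlap end = min(555, 660) = 555
Overlap = max(0, 555 - 615) = 0 min

0 minutes


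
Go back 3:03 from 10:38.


Start: 638 minutes from midnight
Subtract: 183 minutes
Remaining: 638 - 183 = 455
Hours: 7, Minutes: 35

07:35


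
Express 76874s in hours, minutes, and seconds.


21h 21m 14s

Hours: 76874 ÷ 3600 = 21 remainder 1274
Minutes: 1274 ÷ 60 = 21 remainder 14
Seconds: 14


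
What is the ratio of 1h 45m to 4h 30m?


Duration 1: 105 minutes
Duration 2: 270 minutes
Ratio = 105:270
GCD = 15
Simplified = 7:18
As a decimal: 7/18 ≈ 0.39

7:18 (0.39)


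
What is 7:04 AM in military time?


07:04

Input: 7:04 AM
AM hour stays: 7


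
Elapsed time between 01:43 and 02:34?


0h 51m

End time in minutes: 2×60 + 34 = 154
Start time in minutes: 1×60 + 43 = 103
Difference = 154 - 103 = 51 minutes
= 0 hours 51 minutes


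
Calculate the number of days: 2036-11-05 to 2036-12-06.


From November 5, 2036 to December 6, 2036
Rest of November 2036: 30 - 5 = 25
Days into December 2036: 6
Total = 25 + 6 = 31 days

31 days


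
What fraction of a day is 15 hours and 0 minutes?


0.6250 (62.50%)

Total minutes: 15×60 + 0 = 900
Day = 24×60 = 1440 minutes
Fraction = 900/1440 = 0.6250
As a percentage: 900/1440 × 100 = 62.50%


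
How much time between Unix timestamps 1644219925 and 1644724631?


Difference = 1644724631 - 1644219925 = 504706 seconds
In hours: 504706 / 3600 ≈ 140.2
In days: 504706 / 86400 ≈ 5.84

504706 seconds (140.2 hours / 5.84 days)


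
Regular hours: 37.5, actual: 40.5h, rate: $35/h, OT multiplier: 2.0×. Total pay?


$1522.50

Regular: 37.5h × $35 = $1312.50
Overtime: 40.5 - 37.5 = 3.0h
OT pay: 3.0h × $35 × 2.0 = $210.00
Total = $1312.50 + $210.00 = $1522.50


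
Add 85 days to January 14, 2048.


Start: January 14, 2048
Add 85 days
January 14 → February 1: 31 - 14 + 1 = 18 days (85 - 18 = 67 left)
February 1 → March 1: 29 - 1 + 1 = 29 days (67 - 29 = 38 left)
March 1 → April 1: 31 - 1 + 1 = 31 days (38 - 31 = 7 left)
April 1 + 7 = April 8, 2048

April 8, 2048


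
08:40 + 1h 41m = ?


10:21

Start: 520 minutes from midnight
Add: 101 minutes
Total: 621 minutes
Hours: 621 ÷ 60 = 10 remainder 21


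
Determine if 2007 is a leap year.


No

Rules: divisible by 4 AND (not by 100 OR by 400)
2007 ÷ 4 = 501 remainder 3 → not divisible by 4
Not divisible by 4 → not a leap year


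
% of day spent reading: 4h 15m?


17.7%

Time: 255 minutes
Day: 1440 minutes
Percentage = (255/1440) × 100 ≈ 17.7%


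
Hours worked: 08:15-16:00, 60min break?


6h 45m (405 minutes)

Total time = (16×60+0) - (8×60+15)
= 960 - 495 = 465 min
Minus break: 465 - 60 = 405 min
= 6h 45m


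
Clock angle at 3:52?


164.0°

Hour hand = 3×30 + 52×0.5 = 116.0°
Minute hand = 52×6 = 312°
Difference = |116.0 - 312| = 196.0°
Since > 180°: 360 - 196.0 = 164.0°


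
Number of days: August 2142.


31 days

Month: August (month 8)
August has 31 days


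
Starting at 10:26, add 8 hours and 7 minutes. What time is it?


Start: 626 minutes from midnight
Add: 487 minutes
Total: 1113 minutes
Hours: 1113 ÷ 60 = 18 remainder 33

18:33


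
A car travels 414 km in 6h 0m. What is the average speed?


69.0 km/h

Distance: 414 km
Time: 6 hours
Speed = 414 / 6 = 69.0 km/h


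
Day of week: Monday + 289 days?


Start: Monday (index 0)
(0 + 289) mod 7
= 289 mod 7
= 2
Index 2 → Wednesday

Wednesday


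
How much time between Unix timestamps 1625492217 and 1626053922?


Difference = 1626053922 - 1625492217 = 561705 seconds
In hours: 561705 / 3600 ≈ 156.0
In days: 561705 / 86400 ≈ 6.50

561705 seconds (156.0 hours / 6.50 days)


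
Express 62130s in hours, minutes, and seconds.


Hours: 62130 ÷ 3600 = 17 remainder 930
Minutes: 930 ÷ 60 = 15 remainder 30
Seconds: 30

17h 15m 30s


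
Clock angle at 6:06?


147.0°

Hour hand = 6×30 + 6×0.5 = 183.0°
Minute hand = 6×6 = 36°
Difference = |183.0 - 36| = 147.0°


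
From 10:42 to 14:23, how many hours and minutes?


3h 41m

End time in minutes: 14×60 + 23 = 863
Start time in minutes: 10×60 + 42 = 642
Difference = 863 - 642 = 221 minutes
= 3 hours 41 minutes


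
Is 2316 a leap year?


Yes

Rules: divisible by 4 AND (not by 100 OR by 400)
2316 ÷ 4 = 579 exactly → divisible by 4
2316 ÷ 100 = 23 remainder 16 → not divisible by 100
Divisible by 4 but not by 100 → leap year


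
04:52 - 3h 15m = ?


01:37

Start: 292 minutes from midnight
Subtract: 195 minutes
Remaining: 292 - 195 = 97
Hours: 1, Minutes: 37


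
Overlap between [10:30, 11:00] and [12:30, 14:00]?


0 minutes

Meeting A: 630-660 (in minutes from midnight)
Meeting B: 750-840
Overlap start = max(630, 750) = 750
Overlap end = min(660, 840) = 660
Overlap = max(0, 660 - 750) = 0 min


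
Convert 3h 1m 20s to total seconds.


10880 seconds

Hours: 3 × 3600 = 10800
Minutes: 1 × 60 = 60
Seconds: 20
Total = 10800 + 60 + 20 = 10880


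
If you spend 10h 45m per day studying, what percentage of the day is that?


44.8%

Time: 645 minutes
Day: 1440 minutes
Percentage = (645/1440) × 100 ≈ 44.8%


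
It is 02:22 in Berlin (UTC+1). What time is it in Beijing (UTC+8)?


Time difference = UTC+8 - UTC+1 = +7 hours
New hour = (2 + 7) mod 24
= 9 mod 24 = 9
Minutes unchanged → 09:22

09:22


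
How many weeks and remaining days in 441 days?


63 weeks 0 days

Weeks: 441 ÷ 7 = 63 remainder 0


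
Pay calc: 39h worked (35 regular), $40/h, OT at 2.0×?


$1720.00

Regular: 35h × $40 = $1400.00
Overtime: 39 - 35 = 4h
OT pay: 4h × $40 × 2.0 = $320.00
Total = $1400.00 + $320.00 = $1720.00


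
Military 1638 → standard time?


Hour: 16
16 - 12 = 4 → PM

4:38 PM


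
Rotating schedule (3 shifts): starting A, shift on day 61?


Shift A

Shifts: A, B, C
Start: A (index 0)
Day 61: (0 + 61 - 1) mod 3
= 60 mod 3
= 0
Index 0 → shift A


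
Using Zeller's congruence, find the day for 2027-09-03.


Friday

Zeller's congruence:
q=3, m=9, k=27, j=20
h = (3 + ⌊13×10/5⌋ + 27 + ⌊27/4⌋ + ⌊20/4⌋ - 2×20) mod 7
= (3 + 26 + 27 + 6 + 5 - 40) mod 7
= 27 mod 7 = 6
h=6 → Friday


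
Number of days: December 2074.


31 days

Month: December (month 12)
December has 31 days


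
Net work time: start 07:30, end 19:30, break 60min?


Total time = (19×60+30) - (7×60+30)
= 1170 - 450 = 720 min
Minus break: 720 - 60 = 660 min
= 11h 0m

11h 0m (660 minutes)


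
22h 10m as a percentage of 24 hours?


0.9236 (92.36%)

Total minutes: 22×60 + 10 = 1330
Day = 24×60 = 1440 minutes
Fraction = 1330/1440 ≈ 0.9236
As a percentage: 1330/1440 × 100 ≈ 92.36%


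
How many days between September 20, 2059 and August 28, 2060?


From September 20, 2059 to August 28, 2060
Rest of September 2059: 30 - 20 = 10
Full months: October 31, November 30, December 31, January 31, February 2060 29, March 31, April 30, May 31, June 30, July 31
Days into August 2060: 28
Total = 10 + 31 + 30 + 31 + 31 + 29 + 31 + 30 + 31 + 30 + 31 + 28 = 343 days

343 days


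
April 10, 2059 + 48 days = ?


May 28, 2059

Start: April 10, 2059
Add 48 days
April 10 → May 1: 30 - 10 + 1 = 21 days (48 - 21 = 27 left)
May 1 + 27 = May 28, 2059


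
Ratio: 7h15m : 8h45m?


Duration 1: 435 minutes
Duration 2: 525 minutes
Ratio = 435:525
GCD = 15
Simplified = 29:35
As a decimal: 29/35 ≈ 0.83

29:35 (0.83)


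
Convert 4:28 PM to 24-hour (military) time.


Input: 4:28 PM
PM: 4 + 12 = 16

16:28


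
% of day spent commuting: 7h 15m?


Time: 435 minutes
Day: 1440 minutes
Percentage = (435/1440) × 100 ≈ 30.2%

30.2%


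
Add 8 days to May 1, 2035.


May 9, 2035

Start: May 1, 2035
Add 8 days
May 1 + 8 = May 9, 2035


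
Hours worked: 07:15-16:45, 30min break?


9h 0m (540 minutes)

Total time = (16×60+45) - (7×60+15)
= 1005 - 435 = 570 min
Minus break: 570 - 30 = 540 min
= 9h 0m


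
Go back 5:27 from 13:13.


07:46

Start: 793 minutes from midnight
Subtract: 327 minutes
Remaining: 793 - 327 = 466
Hours: 7, Minutes: 46


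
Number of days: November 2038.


Month: November (month 11)
November has 30 days

30 days


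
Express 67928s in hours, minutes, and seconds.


Hours: 67928 ÷ 3600 = 18 remainder 3128
Minutes: 3128 ÷ 60 = 52 remainder 8
Seconds: 8

18h 52m 8s


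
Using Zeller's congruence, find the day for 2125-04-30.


Zeller's congruence:
q=30, m=4, k=25, j=21
h = (30 + ⌊13×5/5⌋ + 25 + ⌊25/4⌋ + ⌊21/4⌋ - 2×21) mod 7
= (30 + 13 + 25 + 6 + 5 - 42) mod 7
= 37 mod 7 = 2
h=2 → Monday

Monday


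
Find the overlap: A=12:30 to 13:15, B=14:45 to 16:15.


Meeting A: 750-795 (in minutes from midnight)
Meeting B: 885-975
Overlap start = max(750, 885) = 885
Overlap end = min(795, 975) = 795
Overlap = max(0, 795 - 885) = 0 min

0 minutes


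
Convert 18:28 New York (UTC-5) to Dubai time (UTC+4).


Time difference = UTC+4 - UTC-5 = +9 hours
New hour = (18 + 9) mod 24
= 27 mod 24 = 3
Minutes unchanged → 03:28; 27 ≥ 24 → next day

03:28 (next day)


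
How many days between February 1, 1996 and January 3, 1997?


337 days

From February 1, 1996 to January 3, 1997
Rest of February 1996: 29 - 1 = 28
Full months: March 31, April 30, May 31, June 30, July 31, August 31, September 30, October 31, November 30, December 31
Days into January 1997: 3
Total = 28 + 31 + 30 + 31 + 30 + 31 + 31 + 30 + 31 + 30 + 31 + 3 = 337 days


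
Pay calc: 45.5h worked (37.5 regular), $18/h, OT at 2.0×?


Regular: 37.5h × $18 = $675.00
Overtime: 45.5 - 37.5 = 8.0h
OT pay: 8.0h × $18 × 2.0 = $288.00
Total = $675.00 + $288.00 = $963.00

$963.00


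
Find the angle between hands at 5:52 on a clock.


136.0°

Hour hand = 5×30 + 52×0.5 = 176.0°
Minute hand = 52×6 = 312°
Difference = |176.0 - 312| = 136.0°


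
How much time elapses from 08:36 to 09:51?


1h 15m

End time in minutes: 9×60 + 51 = 591
Start time in minutes: 8×60 + 36 = 516
Difference = 591 - 516 = 75 minutes
= 1 hours 15 minutes


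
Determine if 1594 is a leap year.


No

Rules: divisible by 4 AND (not by 100 OR by 400)
1594 ÷ 4 = 398 remainder 2 → not divisible by 4
Not divisible by 4 → not a leap year


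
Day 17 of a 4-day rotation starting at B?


Shifts: A, B, C, D
Start: B (index 1)
Day 17: (1 + 17 - 1) mod 4
= 17 mod 4
= 1
Index 1 → shift B

Shift B


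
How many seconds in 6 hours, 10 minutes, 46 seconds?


Hours: 6 × 3600 = 21600
Minutes: 10 × 60 = 600
Seconds: 46
Total = 21600 + 600 + 46 = 22246

22246 seconds


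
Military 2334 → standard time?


11:34 PM

Hour: 23
23 - 12 = 11 → PM


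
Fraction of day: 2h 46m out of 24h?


0.1153 (11.53%)

Total minutes: 2×60 + 46 = 166
Day = 24×60 = 1440 minutes
Fraction = 166/1440 ≈ 0.1153
As a percentage: 166/1440 × 100 ≈ 11.53%


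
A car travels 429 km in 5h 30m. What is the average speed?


Distance: 429 km
Time: 5h 30m = 330 min = 330/60 = 11/2 hours
Speed = 429 ÷ (11/2) = 429 × 2 / 11 = 858/11 = 78.0 km/h

78.0 km/h


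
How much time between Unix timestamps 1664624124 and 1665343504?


Difference = 1665343504 - 1664624124 = 719380 seconds
In hours: 719380 / 3600 ≈ 199.8
In days: 719380 / 86400 ≈ 8.33

719380 seconds (199.8 hours / 8.33 days)


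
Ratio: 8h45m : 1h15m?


7:1 (7.00)

Duration 1: 525 minutes
Duration 2: 75 minutes
Ratio = 525:75
GCD = 75
Simplified = 7:1
As a decimal: 7/1 = 7.00


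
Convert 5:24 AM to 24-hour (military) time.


Input: 5:24 AM
AM hour stays: 5

05:24


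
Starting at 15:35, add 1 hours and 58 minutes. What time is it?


Start: 935 minutes from midnight
Add: 118 minutes
Total: 1053 minutes
Hours: 1053 ÷ 60 = 17 remainder 33

17:33


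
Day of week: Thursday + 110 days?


Tuesday

Start: Thursday (index 3)
(3 + 110) mod 7
= 113 mod 7
= 1
Index 1 → Tuesday


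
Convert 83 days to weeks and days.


11 weeks 6 days

Weeks: 83 ÷ 7 = 11 remainder 6


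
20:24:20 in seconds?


73460 seconds

Hours: 20 × 3600 = 72000
Minutes: 24 × 60 = 1440
Seconds: 20
Total = 72000 + 1440 + 20 = 73460


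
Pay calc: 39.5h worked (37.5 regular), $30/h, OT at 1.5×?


$1215.00

Regular: 37.5h × $30 = $1125.00
Overtime: 39.5 - 37.5 = 2.0h
OT pay: 2.0h × $30 × 1.5 = $90.00
Total = $1125.00 + $90.00 = $1215.00


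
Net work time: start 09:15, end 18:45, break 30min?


9h 0m (540 minutes)

Total time = (18×60+45) - (9×60+15)
= 1125 - 555 = 570 min
Minus break: 570 - 30 = 540 min
= 9h 0m


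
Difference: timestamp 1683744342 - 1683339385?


404957 seconds (112.5 hours / 4.69 days)

Difference = 1683744342 - 1683339385 = 404957 seconds
In hours: 404957 / 3600 ≈ 112.5
In days: 404957 / 86400 ≈ 4.69


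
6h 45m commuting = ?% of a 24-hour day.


Time: 405 minutes
Day: 1440 minutes
Percentage = (405/1440) × 100 ≈ 28.1%

28.1%


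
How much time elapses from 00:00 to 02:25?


End time in minutes: 2×60 + 25 = 145
Start time in minutes: 0×60 + 0 = 0
Difference = 145 - 0 = 145 minutes
= 2 hours 25 minutes

2h 25m


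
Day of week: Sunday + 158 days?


Thursday

Start: Sunday (index 6)
(6 + 158) mod 7
= 164 mod 7
= 3
Index 3 → Thursday


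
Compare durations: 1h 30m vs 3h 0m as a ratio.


1:2 (0.50)

Duration 1: 90 minutes
Duration 2: 180 minutes
Ratio = 90:180
GCD = 90
Simplified = 1:2
As a decimal: 1/2 = 0.50


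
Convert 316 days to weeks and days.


Weeks: 316 ÷ 7 = 45 remainder 1

45 weeks 1 days


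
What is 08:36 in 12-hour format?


Hour: 8
8 < 12 → AM

8:36 AM


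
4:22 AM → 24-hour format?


Input: 4:22 AM
AM hour stays: 4

04:22


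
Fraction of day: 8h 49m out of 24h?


0.3674 (36.74%)

Total minutes: 8×60 + 49 = 529
Day = 24×60 = 1440 minutes
Fraction = 529/1440 ≈ 0.3674
As a percentage: 529/1440 × 100 ≈ 36.74%


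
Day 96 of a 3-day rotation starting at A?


Shift C

Shifts: A, B, C
Start: A (index 0)
Day 96: (0 + 96 - 1) mod 3
= 95 mod 3
= 2
Index 2 → shift C


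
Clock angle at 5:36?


48.0°

Hour hand = 5×30 + 36×0.5 = 168.0°
Minute hand = 36×6 = 216°
Difference = |168.0 - 216| = 48.0°


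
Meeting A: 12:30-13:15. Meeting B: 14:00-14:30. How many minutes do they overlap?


0 minutes

Meeting A: 750-795 (in minutes from midnight)
Meeting B: 840-870
Overlap start = max(750, 840) = 840
Overlap end = min(795, 870) = 795
Overlap = max(0, 795 - 840) = 0 min


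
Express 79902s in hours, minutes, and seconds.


22h 11m 42s

Hours: 79902 ÷ 3600 = 22 remainder 702
Minutes: 702 ÷ 60 = 11 remainder 42
Seconds: 42
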